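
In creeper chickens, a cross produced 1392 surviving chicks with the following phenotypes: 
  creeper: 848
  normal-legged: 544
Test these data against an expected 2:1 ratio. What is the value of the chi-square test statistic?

The 2:1 ratio has 3 parts, so with N = 1392 the expected counts are:
  creeper: 1392 × 2/3 = 928
  normal-legged: 1392 × 1/3 = 464
χ² = Σ (O − E)² / E
  creeper: (848 − 928)² / 928 = 6.8966
  normal-legged: (544 − 464)² / 464 = 13.7931
χ² = 6.8966 + 13.7931 = 20.6897 ≈ 20.690

20.690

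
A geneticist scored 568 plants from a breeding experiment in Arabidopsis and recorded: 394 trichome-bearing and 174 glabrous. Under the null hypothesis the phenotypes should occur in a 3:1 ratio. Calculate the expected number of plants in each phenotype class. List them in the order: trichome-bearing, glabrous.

426, 142

The 3:1 ratio has 4 parts, so with N = 568 the expected counts are:
  trichome-bearing: 568 × 3/4 = 426
  glabrous: 568 × 1/4 = 142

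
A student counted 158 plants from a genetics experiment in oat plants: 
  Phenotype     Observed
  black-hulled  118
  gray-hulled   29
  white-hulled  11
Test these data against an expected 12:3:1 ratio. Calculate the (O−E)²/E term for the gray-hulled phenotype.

0.013

Under the 12:3:1 hypothesis (Σ ratio = 16, N = 158):
  black-hulled: 158 × 12/16 = 118.5
  gray-hulled: 158 × 3/16 = 29.625
  white-hulled: 158 × 1/16 = 9.875
Contribution of gray-hulled: (29 − 29.625)² / 29.625 = 0.0132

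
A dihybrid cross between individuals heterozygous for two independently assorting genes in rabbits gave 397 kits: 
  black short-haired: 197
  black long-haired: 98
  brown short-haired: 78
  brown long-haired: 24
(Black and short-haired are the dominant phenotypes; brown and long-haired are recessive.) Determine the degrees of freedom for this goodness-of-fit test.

3

A dihybrid F₂ with independent assortment and complete dominance at both loci gives a 9:3:3:1 phenotypic ratio.
A goodness-of-fit test with 4 phenotype classes has df = 4 − 1 = 3.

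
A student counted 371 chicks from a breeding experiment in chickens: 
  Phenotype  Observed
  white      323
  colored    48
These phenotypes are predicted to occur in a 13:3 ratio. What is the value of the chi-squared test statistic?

8.226

Under the 13:3 hypothesis (Σ ratio = 16, N = 371):
  white: 371 × 13/16 = 301.4375
  colored: 371 × 3/16 = 69.5625
χ² = Σ (O − E)² / E
  white: (323 − 301.4375)² / 301.4375 = 1.5424
  colored: (48 − 69.5625)² / 69.5625 = 6.6838
χ² = 1.5424 + 6.6838 = 8.2262 ≈ 8.226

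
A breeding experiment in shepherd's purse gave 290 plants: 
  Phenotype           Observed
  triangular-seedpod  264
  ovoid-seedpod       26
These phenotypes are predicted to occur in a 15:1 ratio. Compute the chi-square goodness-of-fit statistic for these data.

3.650

Total ratio parts = 16. Expected numbers out of 290:
  triangular-seedpod: 290 × 15/16 = 271.875
  ovoid-seedpod: 290 × 1/16 = 18.125
χ² = Σ (O − E)² / E
  triangular-seedpod: (264 − 271.875)² / 271.875 = 0.2281
  ovoid-seedpod: (26 − 18.125)² / 18.125 = 3.4216
χ² = 0.2281 + 3.4216 = 3.6497 ≈ 3.650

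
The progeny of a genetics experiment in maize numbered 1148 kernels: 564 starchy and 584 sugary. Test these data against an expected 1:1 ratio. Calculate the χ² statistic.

Expected counts for N = 1148 under a 1:1 ratio (total parts = 2):
  starchy: 1148 × 1/2 = 574
  sugary: 1148 × 1/2 = 574
χ² = Σ (O − E)² / E
  starchy: (564 − 574)² / 574 = 0.1742
  sugary: (584 − 574)² / 574 = 0.1742
χ² = 0.1742 + 0.1742 = 0.3484 ≈ 0.348

0.348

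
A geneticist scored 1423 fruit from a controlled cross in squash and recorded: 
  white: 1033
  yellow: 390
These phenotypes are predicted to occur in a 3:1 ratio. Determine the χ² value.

Expected counts for N = 1423 under a 3:1 ratio (total parts = 4):
  white: 1423 × 3/4 = 1067.25
  yellow: 1423 × 1/4 = 355.75
χ² = Σ (O − E)² / E
  white: (1033 − 1067.25)² / 1067.25 = 1.0991
  yellow: (390 − 355.75)² / 355.75 = 3.2974
χ² = 1.0991 + 3.2974 = 4.3965 ≈ 4.397

4.397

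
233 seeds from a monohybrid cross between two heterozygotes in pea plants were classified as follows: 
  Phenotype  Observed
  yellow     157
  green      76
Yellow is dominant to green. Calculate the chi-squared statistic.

For a monohybrid cross between heterozygotes with complete dominance, the expected phenotypic ratio is 3:1.
Expected counts for N = 233 under a 3:1 ratio (total parts = 4):
  yellow: 233 × 3/4 = 174.75
  green: 233 × 1/4 = 58.25
χ² = Σ (O − E)² / E
  yellow: (157 − 174.75)² / 174.75 = 1.8029
  green: (76 − 58.25)² / 58.25 = 5.4088
χ² = 1.8029 + 5.4088 = 7.2117 ≈ 7.212

7.212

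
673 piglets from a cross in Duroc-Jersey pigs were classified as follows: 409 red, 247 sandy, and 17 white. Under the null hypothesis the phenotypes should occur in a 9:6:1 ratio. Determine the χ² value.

17.495

Expected counts for N = 673 under a 9:6:1 ratio (total parts = 16):
  red: 673 × 9/16 = 378.5625
  sandy: 673 × 6/16 = 252.375
  white: 673 × 1/16 = 42.0625
χ² = Σ (O − E)² / E
  red: (409 − 378.5625)² / 378.5625 = 2.4473
  sandy: (247 − 252.375)² / 252.375 = 0.1145
  white: (17 − 42.0625)² / 42.0625 = 14.9332
χ² = 2.4473 + 0.1145 + 14.9332 = 17.495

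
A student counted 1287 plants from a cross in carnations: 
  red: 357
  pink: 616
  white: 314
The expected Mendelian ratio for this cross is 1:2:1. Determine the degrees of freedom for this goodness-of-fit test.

A goodness-of-fit test with 3 phenotype classes has df = 3 − 1 = 2.

2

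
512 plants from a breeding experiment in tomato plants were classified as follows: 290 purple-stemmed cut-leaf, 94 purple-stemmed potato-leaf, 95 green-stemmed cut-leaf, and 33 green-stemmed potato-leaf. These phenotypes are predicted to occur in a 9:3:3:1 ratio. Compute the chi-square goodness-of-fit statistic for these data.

Total ratio parts = 16. Expected numbers out of 512:
  purple-stemmed cut-leaf: 512 × 9/16 = 288
  purple-stemmed potato-leaf: 512 × 3/16 = 96
  green-stemmed cut-leaf: 512 × 3/16 = 96
  green-stemmed potato-leaf: 512 × 1/16 = 32
χ² = Σ (O − E)² / E
  purple-stemmed cut-leaf: (290 − 288)² / 288 = 0.0139
  purple-stemmed potato-leaf: (94 − 96)² / 96 = 0.0417
  green-stemmed cut-leaf: (95 − 96)² / 96 = 0.0104
  green-stemmed potato-leaf: (33 − 32)² / 32 = 0.0312
χ² = 0.0139 + 0.0417 + 0.0104 + 0.0312 = 0.0972 ≈ 0.097

0.097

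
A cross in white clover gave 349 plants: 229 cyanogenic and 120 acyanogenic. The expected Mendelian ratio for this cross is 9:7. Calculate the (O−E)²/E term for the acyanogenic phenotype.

6.998

Under the 9:7 hypothesis (Σ ratio = 16, N = 349):
  cyanogenic: 349 × 9/16 = 196.3125
  acyanogenic: 349 × 7/16 = 152.6875
Contribution of acyanogenic: (120 − 152.6875)² / 152.6875 = 6.9978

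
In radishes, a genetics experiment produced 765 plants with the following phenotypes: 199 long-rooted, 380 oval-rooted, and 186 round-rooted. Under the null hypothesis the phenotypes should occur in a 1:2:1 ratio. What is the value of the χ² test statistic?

0.475

The 1:2:1 ratio has 4 parts, so with N = 765 the expected counts are:
  long-rooted: 765 × 1/4 = 191.25
  oval-rooted: 765 × 2/4 = 382.5
  round-rooted: 765 × 1/4 = 191.25
χ² = Σ (O − E)² / E
  long-rooted: (199 − 191.25)² / 191.25 = 0.3141
  oval-rooted: (380 − 382.5)² / 382.5 = 0.0163
  round-rooted: (186 − 191.25)² / 191.25 = 0.1441
χ² = 0.3141 + 0.0163 + 0.1441 = 0.4745 ≈ 0.475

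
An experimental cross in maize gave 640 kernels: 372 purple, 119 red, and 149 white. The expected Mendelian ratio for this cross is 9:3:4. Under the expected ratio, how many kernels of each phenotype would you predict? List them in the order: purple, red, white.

360, 120, 160

Under the 9:3:4 hypothesis (Σ ratio = 16, N = 640):
  purple: 640 × 9/16 = 360
  red: 640 × 3/16 = 120
  white: 640 × 4/16 = 160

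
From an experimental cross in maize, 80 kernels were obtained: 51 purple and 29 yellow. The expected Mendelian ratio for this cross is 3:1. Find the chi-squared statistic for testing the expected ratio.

The 3:1 ratio has 4 parts, so with N = 80 the expected counts are:
  purple: 80 × 3/4 = 60
  yellow: 80 × 1/4 = 20
χ² = Σ (O − E)² / E
  purple: (51 − 60)² / 60 = 1.3500
  yellow: (29 − 20)² / 20 = 4.0500
χ² = 1.3500 + 4.0500 = 5.400

5.400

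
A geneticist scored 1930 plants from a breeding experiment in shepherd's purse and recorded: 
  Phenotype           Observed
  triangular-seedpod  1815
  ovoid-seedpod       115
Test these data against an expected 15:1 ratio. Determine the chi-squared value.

Total ratio parts = 16. Expected numbers out of 1930:
  triangular-seedpod: 1930 × 15/16 = 1809.375
  ovoid-seedpod: 1930 × 1/16 = 120.625
χ² = Σ (O − E)² / E
  triangular-seedpod: (1815 − 1809.375)² / 1809.375 = 0.0175
  ovoid-seedpod: (115 − 120.625)² / 120.625 = 0.2623
χ² = 0.0175 + 0.2623 = 0.2798 ≈ 0.280

0.280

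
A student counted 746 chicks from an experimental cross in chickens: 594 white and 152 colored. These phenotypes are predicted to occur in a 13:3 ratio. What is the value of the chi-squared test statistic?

1.294

Under the 13:3 hypothesis (Σ ratio = 16, N = 746):
  white: 746 × 13/16 = 606.125
  colored: 746 × 3/16 = 139.875
χ² = Σ (O − E)² / E
  white: (594 − 606.125)² / 606.125 = 0.2426
  colored: (152 − 139.875)² / 139.875 = 1.0511
χ² = 0.2426 + 1.0511 = 1.2937 ≈ 1.294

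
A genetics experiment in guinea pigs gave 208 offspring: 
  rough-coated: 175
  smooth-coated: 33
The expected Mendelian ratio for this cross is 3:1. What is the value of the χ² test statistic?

9.256

Total ratio parts = 4. Expected numbers out of 208:
  rough-coated: 208 × 3/4 = 156
  smooth-coated: 208 × 1/4 = 52
χ² = Σ (O − E)² / E
  rough-coated: (175 − 156)² / 156 = 2.3141
  smooth-coated: (33 − 52)² / 52 = 6.9423
χ² = 2.3141 + 6.9423 = 9.2564 ≈ 9.256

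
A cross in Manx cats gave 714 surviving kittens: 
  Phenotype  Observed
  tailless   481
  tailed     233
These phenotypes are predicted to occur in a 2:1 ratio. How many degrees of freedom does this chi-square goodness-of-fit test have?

A goodness-of-fit test with 2 phenotype classes has df = 2 − 1 = 1.

1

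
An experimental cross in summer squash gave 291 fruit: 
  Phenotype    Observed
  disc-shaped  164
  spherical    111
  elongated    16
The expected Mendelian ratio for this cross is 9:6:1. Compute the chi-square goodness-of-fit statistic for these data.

Total ratio parts = 16. Expected numbers out of 291:
  disc-shaped: 291 × 9/16 = 163.6875
  spherical: 291 × 6/16 = 109.125
  elongated: 291 × 1/16 = 18.1875
χ² = Σ (O − E)² / E
  disc-shaped: (164 − 163.6875)² / 163.6875 = 0.0006
  spherical: (111 − 109.125)² / 109.125 = 0.0322
  elongated: (16 − 18.1875)² / 18.1875 = 0.2631
χ² = 0.0006 + 0.0322 + 0.2631 = 0.2959 ≈ 0.296

0.296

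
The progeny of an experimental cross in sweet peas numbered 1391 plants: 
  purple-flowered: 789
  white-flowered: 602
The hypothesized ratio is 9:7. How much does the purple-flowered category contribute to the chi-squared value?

0.055

Under the 9:7 hypothesis (Σ ratio = 16, N = 1391):
  purple-flowered: 1391 × 9/16 = 782.4375
  white-flowered: 1391 × 7/16 = 608.5625
Contribution of purple-flowered: (789 − 782.4375)² / 782.4375 = 0.0550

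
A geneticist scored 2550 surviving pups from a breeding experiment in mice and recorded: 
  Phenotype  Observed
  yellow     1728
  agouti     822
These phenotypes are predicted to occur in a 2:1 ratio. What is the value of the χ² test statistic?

Total ratio parts = 3. Expected numbers out of 2550:
  yellow: 2550 × 2/3 = 1700
  agouti: 2550 × 1/3 = 850
χ² = Σ (O − E)² / E
  yellow: (1728 − 1700)² / 1700 = 0.4612
  agouti: (822 − 850)² / 850 = 0.9224
χ² = 0.4612 + 0.9224 = 1.3836 ≈ 1.384

1.384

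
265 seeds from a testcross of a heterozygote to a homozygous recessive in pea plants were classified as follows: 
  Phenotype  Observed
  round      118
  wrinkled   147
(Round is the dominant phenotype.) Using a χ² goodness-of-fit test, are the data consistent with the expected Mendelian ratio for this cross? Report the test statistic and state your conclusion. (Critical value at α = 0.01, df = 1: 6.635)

A testcross of a heterozygote (Aa × aa) gives a 1:1 phenotypic ratio.
Under the 1:1 hypothesis (Σ ratio = 2, N = 265):
  round: 265 × 1/2 = 132.5
  wrinkled: 265 × 1/2 = 132.5
χ² = Σ (O − E)² / E
  round: (118 − 132.5)² / 132.5 = 1.5868
  wrinkled: (147 − 132.5)² / 132.5 = 1.5868
χ² = 1.5868 + 1.5868 = 3.1736 ≈ 3.174
Degrees of freedom = 2 − 1 = 1; critical value at α = 0.01 is 6.635.
Since 3.174 < 6.635, we fail to reject the null hypothesis — the data are consistent with the 1:1 ratio.

3.174; consistent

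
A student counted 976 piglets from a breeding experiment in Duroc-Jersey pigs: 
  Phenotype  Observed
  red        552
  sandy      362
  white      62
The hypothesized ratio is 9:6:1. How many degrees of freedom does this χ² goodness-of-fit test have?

2

A goodness-of-fit test with 3 phenotype classes has df = 3 − 1 = 2.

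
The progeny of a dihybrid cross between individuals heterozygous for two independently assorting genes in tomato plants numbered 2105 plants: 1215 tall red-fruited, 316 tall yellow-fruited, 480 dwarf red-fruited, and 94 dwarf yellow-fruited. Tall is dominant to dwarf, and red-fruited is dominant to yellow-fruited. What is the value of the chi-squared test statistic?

45.661

A dihybrid F₂ with independent assortment and complete dominance at both loci gives a 9:3:3:1 phenotypic ratio.
Expected counts for N = 2105 under a 9:3:3:1 ratio (total parts = 16):
  tall red-fruited: 2105 × 9/16 = 1184.0625
  tall yellow-fruited: 2105 × 3/16 = 394.6875
  dwarf red-fruited: 2105 × 3/16 = 394.6875
  dwarf yellow-fruited: 2105 × 1/16 = 131.5625
χ² = Σ (O − E)² / E
  tall red-fruited: (1215 − 1184.0625)² / 1184.0625 = 0.8083
  tall yellow-fruited: (316 − 394.6875)² / 394.6875 = 15.6877
  dwarf red-fruited: (480 − 394.6875)² / 394.6875 = 18.4405
  dwarf yellow-fruited: (94 − 131.5625)² / 131.5625 = 10.7245
χ² = 0.8083 + 15.6877 + 18.4405 + 10.7245 = 45.661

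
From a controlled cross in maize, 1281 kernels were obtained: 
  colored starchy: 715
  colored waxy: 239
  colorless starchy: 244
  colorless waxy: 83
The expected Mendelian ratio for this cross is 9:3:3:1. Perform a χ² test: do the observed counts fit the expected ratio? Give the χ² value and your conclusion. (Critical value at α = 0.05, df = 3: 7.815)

Under the 9:3:3:1 hypothesis (Σ ratio = 16, N = 1281):
  colored starchy: 1281 × 9/16 = 720.5625
  colored waxy: 1281 × 3/16 = 240.1875
  colorless starchy: 1281 × 3/16 = 240.1875
  colorless waxy: 1281 × 1/16 = 80.0625
χ² = Σ (O − E)² / E
  colored starchy: (715 − 720.5625)² / 720.5625 = 0.0429
  colored waxy: (239 − 240.1875)² / 240.1875 = 0.0059
  colorless starchy: (244 − 240.1875)² / 240.1875 = 0.0605
  colorless waxy: (83 − 80.0625)² / 80.0625 = 0.1078
χ² = 0.0429 + 0.0059 + 0.0605 + 0.1078 = 0.2171 ≈ 0.217
Degrees of freedom = 4 − 1 = 3; critical value at α = 0.05 is 7.815.
Since 0.217 < 7.815, we fail to reject the null hypothesis — the data are consistent with the 9:3:3:1 ratio.

0.217; consistent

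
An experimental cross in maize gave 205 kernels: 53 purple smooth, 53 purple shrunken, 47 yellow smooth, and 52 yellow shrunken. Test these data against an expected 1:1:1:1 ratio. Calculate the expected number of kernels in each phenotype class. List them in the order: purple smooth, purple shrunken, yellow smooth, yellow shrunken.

Under the 1:1:1:1 hypothesis (Σ ratio = 4, N = 205):
  purple smooth: 205 × 1/4 = 51.25
  purple shrunken: 205 × 1/4 = 51.25
  yellow smooth: 205 × 1/4 = 51.25
  yellow shrunken: 205 × 1/4 = 51.25

51.25, 51.25, 51.25, 51.25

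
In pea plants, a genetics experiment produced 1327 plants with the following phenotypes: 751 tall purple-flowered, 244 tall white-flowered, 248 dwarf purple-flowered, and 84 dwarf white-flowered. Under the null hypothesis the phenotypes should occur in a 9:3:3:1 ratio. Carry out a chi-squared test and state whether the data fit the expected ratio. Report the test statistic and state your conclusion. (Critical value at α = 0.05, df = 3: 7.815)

0.137; consistent

The 9:3:3:1 ratio has 16 parts, so with N = 1327 the expected counts are:
  tall purple-flowered: 1327 × 9/16 = 746.4375
  tall white-flowered: 1327 × 3/16 = 248.8125
  dwarf purple-flowered: 1327 × 3/16 = 248.8125
  dwarf white-flowered: 1327 × 1/16 = 82.9375
χ² = Σ (O − E)² / E
  tall purple-flowered: (751 − 746.4375)² / 746.4375 = 0.0279
  tall white-flowered: (244 − 248.8125)² / 248.8125 = 0.0931
  dwarf purple-flowered: (248 − 248.8125)² / 248.8125 = 0.0027
  dwarf white-flowered: (84 − 82.9375)² / 82.9375 = 0.0136
χ² = 0.0279 + 0.0931 + 0.0027 + 0.0136 = 0.1373 ≈ 0.137
Degrees of freedom = 4 − 1 = 3; critical value at α = 0.05 is 7.815.
Since 0.137 < 7.815, we fail to reject the null hypothesis — the data are consistent with the 9:3:3:1 ratio.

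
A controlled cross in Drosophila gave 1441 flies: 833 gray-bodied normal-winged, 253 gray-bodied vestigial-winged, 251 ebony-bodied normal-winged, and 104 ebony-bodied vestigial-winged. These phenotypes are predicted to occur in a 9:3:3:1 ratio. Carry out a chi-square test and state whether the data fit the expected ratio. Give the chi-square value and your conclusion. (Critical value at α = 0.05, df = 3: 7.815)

The 9:3:3:1 ratio has 16 parts, so with N = 1441 the expected counts are:
  gray-bodied normal-winged: 1441 × 9/16 = 810.5625
  gray-bodied vestigial-winged: 1441 × 3/16 = 270.1875
  ebony-bodied normal-winged: 1441 × 3/16 = 270.1875
  ebony-bodied vestigial-winged: 1441 × 1/16 = 90.0625
χ² = Σ (O − E)² / E
  gray-bodied normal-winged: (833 − 810.5625)² / 810.5625 = 0.6211
  gray-bodied vestigial-winged: (253 − 270.1875)² / 270.1875 = 1.0934
  ebony-bodied normal-winged: (251 − 270.1875)² / 270.1875 = 1.3626
  ebony-bodied vestigial-winged: (104 − 90.0625)² / 90.0625 = 2.1569
χ² = 0.6211 + 1.0934 + 1.3626 + 2.1569 = 5.234
Degrees of freedom = 4 − 1 = 3; critical value at α = 0.05 is 7.815.
Since 5.234 < 7.815, we fail to reject the null hypothesis — the data are consistent with the 9:3:3:1 ratio.

5.234; consistent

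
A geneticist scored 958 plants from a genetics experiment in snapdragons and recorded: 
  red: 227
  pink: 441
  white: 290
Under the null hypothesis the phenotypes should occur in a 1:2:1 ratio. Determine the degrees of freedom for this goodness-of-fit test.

A goodness-of-fit test with 3 phenotype classes has df = 3 − 1 = 2.

2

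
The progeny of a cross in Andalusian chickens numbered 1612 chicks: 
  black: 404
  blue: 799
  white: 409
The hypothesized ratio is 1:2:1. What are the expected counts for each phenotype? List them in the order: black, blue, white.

The 1:2:1 ratio has 4 parts, so with N = 1612 the expected counts are:
  black: 1612 × 1/4 = 403
  blue: 1612 × 2/4 = 806
  white: 1612 × 1/4 = 403

403, 806, 403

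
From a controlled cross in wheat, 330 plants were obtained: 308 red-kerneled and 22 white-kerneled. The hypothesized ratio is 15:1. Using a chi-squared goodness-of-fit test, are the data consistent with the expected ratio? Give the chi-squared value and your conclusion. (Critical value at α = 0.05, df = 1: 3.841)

The 15:1 ratio has 16 parts, so with N = 330 the expected counts are:
  red-kerneled: 330 × 15/16 = 309.375
  white-kerneled: 330 × 1/16 = 20.625
χ² = Σ (O − E)² / E
  red-kerneled: (308 − 309.375)² / 309.375 = 0.0061
  white-kerneled: (22 − 20.625)² / 20.625 = 0.0917
χ² = 0.0061 + 0.0917 = 0.0978 ≈ 0.098
Degrees of freedom = 2 − 1 = 1; critical value at α = 0.05 is 3.841.
Since 0.098 < 3.841, we fail to reject the null hypothesis — the data are consistent with the 15:1 ratio.

0.098; consistent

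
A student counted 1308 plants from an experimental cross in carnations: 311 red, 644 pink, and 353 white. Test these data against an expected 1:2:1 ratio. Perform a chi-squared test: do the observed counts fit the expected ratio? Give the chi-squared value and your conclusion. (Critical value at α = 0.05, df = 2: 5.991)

The 1:2:1 ratio has 4 parts, so with N = 1308 the expected counts are:
  red: 1308 × 1/4 = 327
  pink: 1308 × 2/4 = 654
  white: 1308 × 1/4 = 327
χ² = Σ (O − E)² / E
  red: (311 − 327)² / 327 = 0.7829
  pink: (644 − 654)² / 654 = 0.1529
  white: (353 − 327)² / 327 = 2.0673
χ² = 0.7829 + 0.1529 + 2.0673 = 3.0031 ≈ 3.003
Degrees of freedom = 3 − 1 = 2; critical value at α = 0.05 is 5.991.
Since 3.003 < 5.991, we fail to reject the null hypothesis — the data are consistent with the 1:2:1 ratio.

3.003; consistent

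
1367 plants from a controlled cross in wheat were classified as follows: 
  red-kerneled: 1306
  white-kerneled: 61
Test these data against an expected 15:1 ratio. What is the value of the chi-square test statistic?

The 15:1 ratio has 16 parts, so with N = 1367 the expected counts are:
  red-kerneled: 1367 × 15/16 = 1281.5625
  white-kerneled: 1367 × 1/16 = 85.4375
χ² = Σ (O − E)² / E
  red-kerneled: (1306 − 1281.5625)² / 1281.5625 = 0.4660
  white-kerneled: (61 − 85.4375)² / 85.4375 = 6.9898
χ² = 0.4660 + 6.9898 = 7.4558 ≈ 7.456

7.456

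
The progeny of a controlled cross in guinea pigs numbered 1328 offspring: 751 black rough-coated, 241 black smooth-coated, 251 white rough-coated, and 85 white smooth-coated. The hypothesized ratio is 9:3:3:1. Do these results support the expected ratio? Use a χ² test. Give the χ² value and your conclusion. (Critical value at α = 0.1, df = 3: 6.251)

Expected counts for N = 1328 under a 9:3:3:1 ratio (total parts = 16):
  black rough-coated: 1328 × 9/16 = 747
  black smooth-coated: 1328 × 3/16 = 249
  white rough-coated: 1328 × 3/16 = 249
  white smooth-coated: 1328 × 1/16 = 83
χ² = Σ (O − E)² / E
  black rough-coated: (751 − 747)² / 747 = 0.0214
  black smooth-coated: (241 − 249)² / 249 = 0.2570
  white rough-coated: (251 − 249)² / 249 = 0.0161
  white smooth-coated: (85 − 83)² / 83 = 0.0482
χ² = 0.0214 + 0.2570 + 0.0161 + 0.0482 = 0.3427 ≈ 0.343
Degrees of freedom = 4 − 1 = 3; critical value at α = 0.1 is 6.251.
Since 0.343 < 6.251, we fail to reject the null hypothesis — the data are consistent with the 9:3:3:1 ratio.

0.343; consistent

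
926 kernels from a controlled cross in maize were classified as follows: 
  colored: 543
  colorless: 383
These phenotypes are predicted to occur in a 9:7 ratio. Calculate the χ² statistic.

2.148

The 9:7 ratio has 16 parts, so with N = 926 the expected counts are:
  colored: 926 × 9/16 = 520.875
  colorless: 926 × 7/16 = 405.125
χ² = Σ (O − E)² / E
  colored: (543 − 520.875)² / 520.875 = 0.9398
  colorless: (383 − 405.125)² / 405.125 = 1.2083
χ² = 0.9398 + 1.2083 = 2.1481 ≈ 2.148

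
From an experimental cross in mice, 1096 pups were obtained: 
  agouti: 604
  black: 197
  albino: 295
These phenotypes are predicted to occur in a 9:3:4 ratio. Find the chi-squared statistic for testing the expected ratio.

The 9:3:4 ratio has 16 parts, so with N = 1096 the expected counts are:
  agouti: 1096 × 9/16 = 616.5
  black: 1096 × 3/16 = 205.5
  albino: 1096 × 4/16 = 274
χ² = Σ (O − E)² / E
  agouti: (604 − 616.5)² / 616.5 = 0.2534
  black: (197 − 205.5)² / 205.5 = 0.3516
  albino: (295 − 274)² / 274 = 1.6095
χ² = 0.2534 + 0.3516 + 1.6095 = 2.2145 ≈ 2.215

2.215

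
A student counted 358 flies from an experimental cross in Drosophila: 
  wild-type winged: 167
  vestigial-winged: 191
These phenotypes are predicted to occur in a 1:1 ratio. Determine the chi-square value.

1.609

The 1:1 ratio has 2 parts, so with N = 358 the expected counts are:
  wild-type winged: 358 × 1/2 = 179
  vestigial-winged: 358 × 1/2 = 179
χ² = Σ (O − E)² / E
  wild-type winged: (167 − 179)² / 179 = 0.8045
  vestigial-winged: (191 − 179)² / 179 = 0.8045
χ² = 0.8045 + 0.8045 = 1.609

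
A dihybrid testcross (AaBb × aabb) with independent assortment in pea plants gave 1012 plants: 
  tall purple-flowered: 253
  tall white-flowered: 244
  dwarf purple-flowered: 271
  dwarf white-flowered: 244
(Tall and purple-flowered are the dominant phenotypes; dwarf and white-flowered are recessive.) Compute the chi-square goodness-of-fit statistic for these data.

1.921

A dihybrid testcross with independent assortment gives a 1:1:1:1 ratio.
Total ratio parts = 4. Expected numbers out of 1012:
  tall purple-flowered: 1012 × 1/4 = 253
  tall white-flowered: 1012 × 1/4 = 253
  dwarf purple-flowered: 1012 × 1/4 = 253
  dwarf white-flowered: 1012 × 1/4 = 253
χ² = Σ (O − E)² / E
  tall purple-flowered: (253 − 253)² / 253 = 0.0000
  tall white-flowered: (244 − 253)² / 253 = 0.3202
  dwarf purple-flowered: (271 − 253)² / 253 = 1.2806
  dwarf white-flowered: (244 − 253)² / 253 = 0.3202
χ² = 0.0000 + 0.3202 + 1.2806 + 0.3202 = 1.921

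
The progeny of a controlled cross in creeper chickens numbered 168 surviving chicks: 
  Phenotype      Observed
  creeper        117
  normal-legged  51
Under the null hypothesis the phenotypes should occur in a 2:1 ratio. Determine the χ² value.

0.670

Under the 2:1 hypothesis (Σ ratio = 3, N = 168):
  creeper: 168 × 2/3 = 112
  normal-legged: 168 × 1/3 = 56
χ² = Σ (O − E)² / E
  creeper: (117 − 112)² / 112 = 0.2232
  normal-legged: (51 − 56)² / 56 = 0.4464
χ² = 0.2232 + 0.4464 = 0.6696 ≈ 0.670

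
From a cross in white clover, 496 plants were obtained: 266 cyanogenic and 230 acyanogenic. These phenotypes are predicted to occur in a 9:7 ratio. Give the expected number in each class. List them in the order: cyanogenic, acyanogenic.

279, 217

Expected counts for N = 496 under a 9:7 ratio (total parts = 16):
  cyanogenic: 496 × 9/16 = 279
  acyanogenic: 496 × 7/16 = 217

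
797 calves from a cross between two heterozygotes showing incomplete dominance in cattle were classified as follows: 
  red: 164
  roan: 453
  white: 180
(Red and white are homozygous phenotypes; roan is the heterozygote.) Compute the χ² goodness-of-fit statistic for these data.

15.550

With incomplete dominance, a heterozygote × heterozygote cross gives a 1:2:1 phenotypic ratio.
The 1:2:1 ratio has 4 parts, so with N = 797 the expected counts are:
  red: 797 × 1/4 = 199.25
  roan: 797 × 2/4 = 398.5
  white: 797 × 1/4 = 199.25
χ² = Σ (O − E)² / E
  red: (164 − 199.25)² / 199.25 = 6.2362
  roan: (453 − 398.5)² / 398.5 = 7.4536
  white: (180 − 199.25)² / 199.25 = 1.8598
χ² = 6.2362 + 7.4536 + 1.8598 = 15.5496 ≈ 15.550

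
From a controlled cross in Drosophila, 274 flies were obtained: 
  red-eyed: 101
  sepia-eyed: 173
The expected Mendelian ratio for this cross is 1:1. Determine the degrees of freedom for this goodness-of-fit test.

1

A goodness-of-fit test with 2 phenotype classes has df = 2 − 1 = 1.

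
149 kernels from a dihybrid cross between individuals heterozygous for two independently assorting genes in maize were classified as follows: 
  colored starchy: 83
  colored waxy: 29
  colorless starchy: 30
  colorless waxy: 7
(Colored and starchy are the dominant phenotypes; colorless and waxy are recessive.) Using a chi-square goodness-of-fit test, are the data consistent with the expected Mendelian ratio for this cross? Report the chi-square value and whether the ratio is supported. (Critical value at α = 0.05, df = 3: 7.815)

A dihybrid F₂ with independent assortment and complete dominance at both loci gives a 9:3:3:1 phenotypic ratio.
Expected counts for N = 149 under a 9:3:3:1 ratio (total parts = 16):
  colored starchy: 149 × 9/16 = 83.8125
  colored waxy: 149 × 3/16 = 27.9375
  colorless starchy: 149 × 3/16 = 27.9375
  colorless waxy: 149 × 1/16 = 9.3125
χ² = Σ (O − E)² / E
  colored starchy: (83 − 83.8125)² / 83.8125 = 0.0079
  colored waxy: (29 − 27.9375)² / 27.9375 = 0.0404
  colorless starchy: (30 − 27.9375)² / 27.9375 = 0.1523
  colorless waxy: (7 − 9.3125)² / 9.3125 = 0.5742
χ² = 0.0079 + 0.0404 + 0.1523 + 0.5742 = 0.7748 ≈ 0.775
Degrees of freedom = 4 − 1 = 3; critical value at α = 0.05 is 7.815.
Since 0.775 < 7.815, we fail to reject the null hypothesis — the data are consistent with the 9:3:3:1 ratio.

0.775; consistent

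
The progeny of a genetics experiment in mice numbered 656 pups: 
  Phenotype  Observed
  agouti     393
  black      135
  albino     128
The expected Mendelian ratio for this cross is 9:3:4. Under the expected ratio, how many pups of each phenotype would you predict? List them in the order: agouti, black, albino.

369, 123, 164

The 9:3:4 ratio has 16 parts, so with N = 656 the expected counts are:
  agouti: 656 × 9/16 = 369
  black: 656 × 3/16 = 123
  albino: 656 × 4/16 = 164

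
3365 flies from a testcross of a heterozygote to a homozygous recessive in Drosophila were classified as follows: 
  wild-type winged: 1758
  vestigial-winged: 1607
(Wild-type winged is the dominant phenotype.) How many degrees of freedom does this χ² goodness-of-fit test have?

1

A testcross of a heterozygote (Aa × aa) gives a 1:1 phenotypic ratio.
A goodness-of-fit test with 2 phenotype classes has df = 2 − 1 = 1.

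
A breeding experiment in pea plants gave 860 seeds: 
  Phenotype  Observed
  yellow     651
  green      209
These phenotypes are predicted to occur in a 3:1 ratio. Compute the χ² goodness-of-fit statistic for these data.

0.223

Total ratio parts = 4. Expected numbers out of 860:
  yellow: 860 × 3/4 = 645
  green: 860 × 1/4 = 215
χ² = Σ (O − E)² / E
  yellow: (651 − 645)² / 645 = 0.0558
  green: (209 − 215)² / 215 = 0.1674
χ² = 0.0558 + 0.1674 = 0.2232 ≈ 0.223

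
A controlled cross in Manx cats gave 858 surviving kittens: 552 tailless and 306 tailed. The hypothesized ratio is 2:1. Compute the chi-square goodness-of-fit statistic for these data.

The 2:1 ratio has 3 parts, so with N = 858 the expected counts are:
  tailless: 858 × 2/3 = 572
  tailed: 858 × 1/3 = 286
χ² = Σ (O − E)² / E
  tailless: (552 − 572)² / 572 = 0.6993
  tailed: (306 − 286)² / 286 = 1.3986
χ² = 0.6993 + 1.3986 = 2.0979 ≈ 2.098

2.098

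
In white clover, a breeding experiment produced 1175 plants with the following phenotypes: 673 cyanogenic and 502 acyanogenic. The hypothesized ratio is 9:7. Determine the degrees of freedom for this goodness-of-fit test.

1

A goodness-of-fit test with 2 phenotype classes has df = 2 − 1 = 1.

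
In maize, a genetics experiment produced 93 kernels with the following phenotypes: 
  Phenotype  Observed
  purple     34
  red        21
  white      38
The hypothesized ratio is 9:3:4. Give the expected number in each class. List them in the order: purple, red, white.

52.3125, 17.4375, 23.25

Expected counts for N = 93 under a 9:3:4 ratio (total parts = 16):
  purple: 93 × 9/16 = 52.3125
  red: 93 × 3/16 = 17.4375
  white: 93 × 4/16 = 23.25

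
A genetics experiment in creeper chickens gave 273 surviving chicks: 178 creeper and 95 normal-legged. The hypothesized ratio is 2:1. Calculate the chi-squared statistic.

Expected counts for N = 273 under a 2:1 ratio (total parts = 3):
  creeper: 273 × 2/3 = 182
  normal-legged: 273 × 1/3 = 91
χ² = Σ (O − E)² / E
  creeper: (178 − 182)² / 182 = 0.0879
  normal-legged: (95 − 91)² / 91 = 0.1758
χ² = 0.0879 + 0.1758 = 0.2637 ≈ 0.264

0.264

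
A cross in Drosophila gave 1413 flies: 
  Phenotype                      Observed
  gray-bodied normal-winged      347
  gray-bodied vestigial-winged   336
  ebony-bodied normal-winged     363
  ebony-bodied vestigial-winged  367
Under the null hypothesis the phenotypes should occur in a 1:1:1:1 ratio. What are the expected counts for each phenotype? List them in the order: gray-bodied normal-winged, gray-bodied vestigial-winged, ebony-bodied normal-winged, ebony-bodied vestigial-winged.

Under the 1:1:1:1 hypothesis (Σ ratio = 4, N = 1413):
  gray-bodied normal-winged: 1413 × 1/4 = 353.25
  gray-bodied vestigial-winged: 1413 × 1/4 = 353.25
  ebony-bodied normal-winged: 1413 × 1/4 = 353.25
  ebony-bodied vestigial-winged: 1413 × 1/4 = 353.25

353.25, 353.25, 353.25, 353.25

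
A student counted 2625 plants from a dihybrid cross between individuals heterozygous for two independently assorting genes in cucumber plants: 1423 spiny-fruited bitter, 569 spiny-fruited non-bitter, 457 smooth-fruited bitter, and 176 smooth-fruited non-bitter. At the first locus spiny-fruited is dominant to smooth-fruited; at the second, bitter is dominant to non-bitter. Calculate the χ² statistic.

17.315

A dihybrid F₂ with independent assortment and complete dominance at both loci gives a 9:3:3:1 phenotypic ratio.
Expected counts for N = 2625 under a 9:3:3:1 ratio (total parts = 16):
  spiny-fruited bitter: 2625 × 9/16 = 1476.5625
  spiny-fruited non-bitter: 2625 × 3/16 = 492.1875
  smooth-fruited bitter: 2625 × 3/16 = 492.1875
  smooth-fruited non-bitter: 2625 × 1/16 = 164.0625
χ² = Σ (O − E)² / E
  spiny-fruited bitter: (1423 − 1476.5625)² / 1476.5625 = 1.9430
  spiny-fruited non-bitter: (569 − 492.1875)² / 492.1875 = 11.9876
  smooth-fruited bitter: (457 − 492.1875)² / 492.1875 = 2.5156
  smooth-fruited non-bitter: (176 − 164.0625)² / 164.0625 = 0.8686
χ² = 1.9430 + 11.9876 + 2.5156 + 0.8686 = 17.3148 ≈ 17.315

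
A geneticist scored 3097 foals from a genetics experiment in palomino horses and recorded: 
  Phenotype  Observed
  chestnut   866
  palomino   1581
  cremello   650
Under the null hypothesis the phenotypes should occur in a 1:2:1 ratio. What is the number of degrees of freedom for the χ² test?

2

A goodness-of-fit test with 3 phenotype classes has df = 3 − 1 = 2.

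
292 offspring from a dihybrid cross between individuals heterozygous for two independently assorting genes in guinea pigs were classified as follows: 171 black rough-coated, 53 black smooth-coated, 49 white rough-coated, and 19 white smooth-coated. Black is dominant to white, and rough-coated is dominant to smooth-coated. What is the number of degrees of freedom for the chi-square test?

3

A dihybrid F₂ with independent assortment and complete dominance at both loci gives a 9:3:3:1 phenotypic ratio.
A goodness-of-fit test with 4 phenotype classes has df = 4 − 1 = 3.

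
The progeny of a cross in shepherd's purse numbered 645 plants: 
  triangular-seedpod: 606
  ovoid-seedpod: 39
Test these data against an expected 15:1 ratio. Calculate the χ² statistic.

0.046

Under the 15:1 hypothesis (Σ ratio = 16, N = 645):
  triangular-seedpod: 645 × 15/16 = 604.6875
  ovoid-seedpod: 645 × 1/16 = 40.3125
χ² = Σ (O − E)² / E
  triangular-seedpod: (606 − 604.6875)² / 604.6875 = 0.0028
  ovoid-seedpod: (39 − 40.3125)² / 40.3125 = 0.0427
χ² = 0.0028 + 0.0427 = 0.0455 ≈ 0.046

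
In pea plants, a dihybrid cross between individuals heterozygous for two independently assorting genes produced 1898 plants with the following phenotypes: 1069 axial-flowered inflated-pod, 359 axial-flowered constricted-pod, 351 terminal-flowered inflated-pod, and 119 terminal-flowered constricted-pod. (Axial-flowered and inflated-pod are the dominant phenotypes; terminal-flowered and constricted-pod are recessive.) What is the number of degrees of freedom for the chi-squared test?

3

A dihybrid F₂ with independent assortment and complete dominance at both loci gives a 9:3:3:1 phenotypic ratio.
A goodness-of-fit test with 4 phenotype classes has df = 4 − 1 = 3.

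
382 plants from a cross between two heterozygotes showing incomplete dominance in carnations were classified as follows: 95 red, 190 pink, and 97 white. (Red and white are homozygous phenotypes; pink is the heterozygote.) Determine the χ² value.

0.031

With incomplete dominance, a heterozygote × heterozygote cross gives a 1:2:1 phenotypic ratio.
Expected counts for N = 382 under a 1:2:1 ratio (total parts = 4):
  red: 382 × 1/4 = 95.5
  pink: 382 × 2/4 = 191
  white: 382 × 1/4 = 95.5
χ² = Σ (O − E)² / E
  red: (95 − 95.5)² / 95.5 = 0.0026
  pink: (190 − 191)² / 191 = 0.0052
  white: (97 − 95.5)² / 95.5 = 0.0236
χ² = 0.0026 + 0.0052 + 0.0236 = 0.0314 ≈ 0.031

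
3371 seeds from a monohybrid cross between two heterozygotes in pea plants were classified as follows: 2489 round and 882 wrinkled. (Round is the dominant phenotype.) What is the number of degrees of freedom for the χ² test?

1

For a monohybrid cross between heterozygotes with complete dominance, the expected phenotypic ratio is 3:1.
A goodness-of-fit test with 2 phenotype classes has df = 2 − 1 = 1.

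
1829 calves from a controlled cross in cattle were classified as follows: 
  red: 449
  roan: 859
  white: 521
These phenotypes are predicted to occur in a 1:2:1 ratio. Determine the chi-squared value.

12.405

Expected counts for N = 1829 under a 1:2:1 ratio (total parts = 4):
  red: 1829 × 1/4 = 457.25
  roan: 1829 × 2/4 = 914.5
  white: 1829 × 1/4 = 457.25
χ² = Σ (O − E)² / E
  red: (449 − 457.25)² / 457.25 = 0.1489
  roan: (859 − 914.5)² / 914.5 = 3.3682
  white: (521 − 457.25)² / 457.25 = 8.8881
χ² = 0.1489 + 3.3682 + 8.8881 = 12.4052 ≈ 12.405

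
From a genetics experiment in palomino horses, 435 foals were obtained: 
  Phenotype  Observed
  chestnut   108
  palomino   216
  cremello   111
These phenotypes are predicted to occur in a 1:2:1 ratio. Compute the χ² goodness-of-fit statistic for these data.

0.062

Under the 1:2:1 hypothesis (Σ ratio = 4, N = 435):
  chestnut: 435 × 1/4 = 108.75
  palomino: 435 × 2/4 = 217.5
  cremello: 435 × 1/4 = 108.75
χ² = Σ (O − E)² / E
  chestnut: (108 − 108.75)² / 108.75 = 0.0052
  palomino: (216 − 217.5)² / 217.5 = 0.0103
  cremello: (111 − 108.75)² / 108.75 = 0.0466
χ² = 0.0052 + 0.0103 + 0.0466 = 0.0621 ≈ 0.062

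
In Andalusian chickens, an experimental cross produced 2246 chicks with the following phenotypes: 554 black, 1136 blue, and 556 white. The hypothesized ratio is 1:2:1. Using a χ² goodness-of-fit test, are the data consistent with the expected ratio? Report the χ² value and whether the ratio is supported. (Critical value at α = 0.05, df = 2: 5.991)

Expected counts for N = 2246 under a 1:2:1 ratio (total parts = 4):
  black: 2246 × 1/4 = 561.5
  blue: 2246 × 2/4 = 1123
  white: 2246 × 1/4 = 561.5
χ² = Σ (O − E)² / E
  black: (554 − 561.5)² / 561.5 = 0.1002
  blue: (1136 − 1123)² / 1123 = 0.1505
  white: (556 − 561.5)² / 561.5 = 0.0539
χ² = 0.1002 + 0.1505 + 0.0539 = 0.3046 ≈ 0.305
Degrees of freedom = 3 − 1 = 2; critical value at α = 0.05 is 5.991.
Since 0.305 < 5.991, we fail to reject the null hypothesis — the data are consistent with the 1:2:1 ratio.

0.305; consistent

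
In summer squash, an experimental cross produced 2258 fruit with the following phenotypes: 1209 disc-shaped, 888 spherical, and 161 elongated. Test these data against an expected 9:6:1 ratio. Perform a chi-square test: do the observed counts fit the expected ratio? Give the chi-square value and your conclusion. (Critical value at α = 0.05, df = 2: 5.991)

7.750; not consistent

Under the 9:6:1 hypothesis (Σ ratio = 16, N = 2258):
  disc-shaped: 2258 × 9/16 = 1270.125
  spherical: 2258 × 6/16 = 846.75
  elongated: 2258 × 1/16 = 141.125
χ² = Σ (O − E)² / E
  disc-shaped: (1209 − 1270.125)² / 1270.125 = 2.9417
  spherical: (888 − 846.75)² / 846.75 = 2.0095
  elongated: (161 − 141.125)² / 141.125 = 2.7990
χ² = 2.9417 + 2.0095 + 2.7990 = 7.7502 ≈ 7.750
Degrees of freedom = 3 − 1 = 2; critical value at α = 0.05 is 5.991.
Since 7.750 > 5.991, we reject the null hypothesis — the data do not fit the 9:6:1 ratio.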